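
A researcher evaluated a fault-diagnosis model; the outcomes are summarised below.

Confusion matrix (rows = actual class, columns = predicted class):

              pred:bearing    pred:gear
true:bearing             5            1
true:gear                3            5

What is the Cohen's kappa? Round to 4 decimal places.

Observed agreement pₒ = trace/N = 10/14 = 0.71429
Expected agreement pₑ = Σ (rowᵢ·colᵢ)/N² = (6·8 + 8·6)/14² = 0.48980
κ = (pₒ − pₑ)/(1 − pₑ) = (0.71429 − 0.48980)/(1 − 0.48980) = 0.4400

0.4400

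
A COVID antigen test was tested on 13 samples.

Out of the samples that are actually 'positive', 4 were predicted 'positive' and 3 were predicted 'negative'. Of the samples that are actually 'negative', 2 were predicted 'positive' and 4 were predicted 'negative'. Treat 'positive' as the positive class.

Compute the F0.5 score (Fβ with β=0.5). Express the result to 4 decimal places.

0.6452

Fβ = (1+β²)·TP / ((1+β²)·TP + β²·FN + FP), with β²=1/4
= 1.25·4 / (1.25·4 + 0.25·3 + 2) = 0.6452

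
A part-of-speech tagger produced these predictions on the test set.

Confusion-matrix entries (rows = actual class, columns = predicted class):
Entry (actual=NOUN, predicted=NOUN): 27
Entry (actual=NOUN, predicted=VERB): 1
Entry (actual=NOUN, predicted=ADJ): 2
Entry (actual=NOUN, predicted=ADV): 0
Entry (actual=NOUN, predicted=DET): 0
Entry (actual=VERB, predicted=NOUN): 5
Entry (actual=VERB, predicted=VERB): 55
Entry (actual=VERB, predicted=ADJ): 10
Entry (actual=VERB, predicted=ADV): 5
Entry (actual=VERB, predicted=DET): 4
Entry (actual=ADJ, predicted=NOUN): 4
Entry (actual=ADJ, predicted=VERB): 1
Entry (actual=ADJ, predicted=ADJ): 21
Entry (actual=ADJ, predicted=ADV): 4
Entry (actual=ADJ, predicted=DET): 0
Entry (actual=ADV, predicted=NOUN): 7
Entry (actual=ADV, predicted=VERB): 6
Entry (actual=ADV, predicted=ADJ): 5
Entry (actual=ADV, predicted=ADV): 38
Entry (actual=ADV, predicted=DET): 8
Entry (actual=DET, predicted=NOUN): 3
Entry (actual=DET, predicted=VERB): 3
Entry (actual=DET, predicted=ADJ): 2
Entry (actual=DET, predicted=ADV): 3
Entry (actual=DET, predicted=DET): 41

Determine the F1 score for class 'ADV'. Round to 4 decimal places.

0.6667

F1 score = 2·TP/(2·TP+FP+FN).
ADV: TP=38, FP=0+5+4+3=12, FN=7+6+5+8=26 → 76/114 = 0.66667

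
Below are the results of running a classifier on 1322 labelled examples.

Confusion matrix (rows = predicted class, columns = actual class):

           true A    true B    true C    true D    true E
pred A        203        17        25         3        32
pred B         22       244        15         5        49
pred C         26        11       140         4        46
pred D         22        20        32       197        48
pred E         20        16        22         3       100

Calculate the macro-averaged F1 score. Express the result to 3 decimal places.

0.655

Per-class F1 score (2·TP/(2·TP+FP+FN)):
  A: TP=203, FP=17+25+3+32=77, FN=22+26+22+20=90 → 406/573 = 0.7086
  B: TP=244, FP=22+15+5+49=91, FN=17+11+20+16=64 → 488/643 = 0.7589
  C: TP=140, FP=26+11+4+46=87, FN=25+15+32+22=94 → 280/461 = 0.6074
  D: TP=197, FP=22+20+32+48=122, FN=3+5+4+3=15 → 394/531 = 0.7420
  E: TP=100, FP=20+16+22+3=61, FN=32+49+46+48=175 → 200/436 = 0.4587
Macro-F1 score = mean = (0.7086 + 0.7589 + 0.6074 + 0.7420 + 0.4587) / 5 = 0.655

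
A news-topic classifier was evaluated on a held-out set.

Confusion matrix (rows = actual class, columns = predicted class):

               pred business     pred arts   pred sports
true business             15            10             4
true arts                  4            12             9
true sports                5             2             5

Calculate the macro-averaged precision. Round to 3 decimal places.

0.468

Per-class precision (TP/(TP+FP)):
  business: TP=15, FP=4+5=9 → 15/24 = 0.6250
  arts: TP=12, FP=10+2=12 → 12/24 = 0.5000
  sports: TP=5, FP=4+9=13 → 5/18 = 0.2778
Macro-precision = mean = (0.6250 + 0.5000 + 0.2778) / 3 = 0.468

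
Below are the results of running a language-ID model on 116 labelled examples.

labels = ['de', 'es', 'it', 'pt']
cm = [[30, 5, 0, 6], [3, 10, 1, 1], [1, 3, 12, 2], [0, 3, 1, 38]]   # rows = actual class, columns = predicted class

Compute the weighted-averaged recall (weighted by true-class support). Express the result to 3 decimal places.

0.776

Per-class recall (TP/(TP+FN)):
  de: TP=30, FN=5+0+6=11 → 30/41 = 0.7317
  es: TP=10, FN=3+1+1=5 → 10/15 = 0.6667
  it: TP=12, FN=1+3+2=6 → 12/18 = 0.6667
  pt: TP=38, FN=0+3+1=4 → 38/42 = 0.9048
Weighted-recall = Σ (supportᵢ/N)·recallᵢ with N=116: (41/116)·0.7317 + (15/116)·0.6667 + (18/116)·0.6667 + (42/116)·0.9048 = 0.776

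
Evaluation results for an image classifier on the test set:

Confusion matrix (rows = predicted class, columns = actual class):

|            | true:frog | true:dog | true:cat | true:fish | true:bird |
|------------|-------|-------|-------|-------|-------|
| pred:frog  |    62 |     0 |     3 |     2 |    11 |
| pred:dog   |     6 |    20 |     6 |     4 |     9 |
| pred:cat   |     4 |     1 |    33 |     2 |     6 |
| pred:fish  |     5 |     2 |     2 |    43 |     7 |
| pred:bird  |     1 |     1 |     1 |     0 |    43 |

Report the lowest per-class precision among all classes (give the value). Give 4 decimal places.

0.4444

Per-class precision (TP/(TP+FP)):
  frog: TP=62, FP=0+3+2+11=16 → 62/78 = 0.79487
  dog: TP=20, FP=6+6+4+9=25 → 20/45 = 0.44444
  cat: TP=33, FP=4+1+2+6=13 → 33/46 = 0.71739
  fish: TP=43, FP=5+2+2+7=16 → 43/59 = 0.72881
  bird: TP=43, FP=1+1+1+0=3 → 43/46 = 0.93478
Lowest is class 'dog' with precision = 0.4444.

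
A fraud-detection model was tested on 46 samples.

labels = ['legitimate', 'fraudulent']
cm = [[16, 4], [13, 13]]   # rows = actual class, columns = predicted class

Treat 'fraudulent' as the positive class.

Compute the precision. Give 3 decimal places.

0.765

Precision = TP/(TP+FP) = 13/(13+4) = 13/17 = 0.765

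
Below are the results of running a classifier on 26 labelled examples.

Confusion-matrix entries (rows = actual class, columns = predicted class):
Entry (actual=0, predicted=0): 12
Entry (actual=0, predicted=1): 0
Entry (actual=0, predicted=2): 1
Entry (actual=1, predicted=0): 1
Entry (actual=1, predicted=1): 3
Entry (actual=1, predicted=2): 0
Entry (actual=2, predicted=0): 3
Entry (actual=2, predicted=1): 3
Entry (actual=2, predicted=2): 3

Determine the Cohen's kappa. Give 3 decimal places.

0.490

Observed agreement pₒ = trace/N = 18/26 = 0.6923
Expected agreement pₑ = Σ (rowᵢ·colᵢ)/N² = (13·16 + 4·6 + 9·4)/26² = 0.3964
κ = (pₒ − pₑ)/(1 − pₑ) = (0.6923 − 0.3964)/(1 − 0.3964) = 0.490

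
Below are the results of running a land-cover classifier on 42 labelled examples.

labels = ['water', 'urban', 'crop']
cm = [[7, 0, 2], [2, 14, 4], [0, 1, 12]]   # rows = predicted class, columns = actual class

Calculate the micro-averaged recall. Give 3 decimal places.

Micro-averaging pools counts across classes: ΣTP=33, ΣFP=9, ΣFN=9.
Micro-recall = TP/(TP+FN) on pooled counts = 0.786 (equals overall accuracy in single-label multiclass).

0.786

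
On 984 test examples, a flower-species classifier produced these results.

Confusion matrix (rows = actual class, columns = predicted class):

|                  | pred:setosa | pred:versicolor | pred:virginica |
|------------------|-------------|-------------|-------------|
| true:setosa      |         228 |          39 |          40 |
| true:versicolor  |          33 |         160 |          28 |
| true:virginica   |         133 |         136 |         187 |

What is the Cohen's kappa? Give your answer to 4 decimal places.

0.3874

Observed agreement pₒ = trace/N = 575/984 = 0.58435
Expected agreement pₑ = Σ (rowᵢ·colᵢ)/N² = (307·394 + 221·335 + 456·255)/984² = 0.32148
κ = (pₒ − pₑ)/(1 − pₑ) = (0.58435 − 0.32148)/(1 − 0.32148) = 0.3874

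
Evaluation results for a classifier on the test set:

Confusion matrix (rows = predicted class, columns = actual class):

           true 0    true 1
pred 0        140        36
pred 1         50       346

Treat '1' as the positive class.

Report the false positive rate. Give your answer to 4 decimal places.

FPR = FP/(FP+TN) = 50/(50+140) = 0.2632

0.2632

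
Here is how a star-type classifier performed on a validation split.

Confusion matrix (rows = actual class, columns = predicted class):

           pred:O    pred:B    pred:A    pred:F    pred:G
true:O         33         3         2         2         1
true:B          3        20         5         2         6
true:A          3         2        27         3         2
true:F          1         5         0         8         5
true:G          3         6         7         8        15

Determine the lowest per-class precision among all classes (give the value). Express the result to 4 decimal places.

0.3478

Per-class precision (TP/(TP+FP)):
  O: TP=33, FP=3+3+1+3=10 → 33/43 = 0.76744
  B: TP=20, FP=3+2+5+6=16 → 20/36 = 0.55556
  A: TP=27, FP=2+5+0+7=14 → 27/41 = 0.65854
  F: TP=8, FP=2+2+3+8=15 → 8/23 = 0.34783
  G: TP=15, FP=1+6+2+5=14 → 15/29 = 0.51724
Lowest is class 'F' with precision = 0.3478.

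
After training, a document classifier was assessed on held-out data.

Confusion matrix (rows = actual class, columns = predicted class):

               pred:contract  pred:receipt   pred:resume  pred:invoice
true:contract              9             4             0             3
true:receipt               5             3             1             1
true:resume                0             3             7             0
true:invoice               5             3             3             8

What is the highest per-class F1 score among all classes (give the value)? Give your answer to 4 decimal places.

0.6667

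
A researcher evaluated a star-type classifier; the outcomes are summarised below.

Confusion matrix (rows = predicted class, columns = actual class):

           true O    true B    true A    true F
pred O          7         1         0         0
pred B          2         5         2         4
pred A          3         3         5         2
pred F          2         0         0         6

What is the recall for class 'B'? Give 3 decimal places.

Take TP from the diagonal, FP from the rest of the 'B' prediction marginal, FN from the rest of the 'B' actual marginal.
recall = TP/(TP+FN).
B: TP=5, FN=1+3+0=4 → 5/9 = 0.5556

0.556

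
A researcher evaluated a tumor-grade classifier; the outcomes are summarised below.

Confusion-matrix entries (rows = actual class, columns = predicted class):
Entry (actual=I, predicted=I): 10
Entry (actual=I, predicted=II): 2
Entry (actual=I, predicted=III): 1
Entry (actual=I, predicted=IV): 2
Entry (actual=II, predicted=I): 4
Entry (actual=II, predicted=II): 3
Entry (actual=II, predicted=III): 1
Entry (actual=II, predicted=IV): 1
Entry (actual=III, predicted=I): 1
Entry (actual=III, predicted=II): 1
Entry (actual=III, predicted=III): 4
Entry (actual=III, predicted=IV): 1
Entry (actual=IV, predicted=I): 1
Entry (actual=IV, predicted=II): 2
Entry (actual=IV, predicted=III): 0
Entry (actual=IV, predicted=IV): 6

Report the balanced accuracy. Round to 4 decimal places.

0.5595

Balanced accuracy = mean of per-class recall.
  I: recall = 10/15 = 0.66667
  II: recall = 3/9 = 0.33333
  III: recall = 4/7 = 0.57143
  IV: recall = 6/9 = 0.66667
Mean = (0.66667 + 0.33333 + 0.57143 + 0.66667) / 4 = 0.5595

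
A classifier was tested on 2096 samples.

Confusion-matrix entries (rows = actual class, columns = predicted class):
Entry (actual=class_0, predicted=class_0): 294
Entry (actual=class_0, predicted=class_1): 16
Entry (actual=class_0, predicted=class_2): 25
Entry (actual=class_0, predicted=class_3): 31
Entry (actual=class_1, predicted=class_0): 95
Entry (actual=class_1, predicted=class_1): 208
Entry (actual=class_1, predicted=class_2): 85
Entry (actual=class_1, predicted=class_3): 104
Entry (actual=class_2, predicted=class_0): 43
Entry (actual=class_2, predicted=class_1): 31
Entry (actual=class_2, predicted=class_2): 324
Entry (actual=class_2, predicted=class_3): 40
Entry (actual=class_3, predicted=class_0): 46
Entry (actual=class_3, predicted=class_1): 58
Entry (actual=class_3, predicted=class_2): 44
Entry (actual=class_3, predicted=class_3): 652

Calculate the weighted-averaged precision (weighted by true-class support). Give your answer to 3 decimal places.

0.706

Per-class precision (TP/(TP+FP)):
  class_0: TP=294, FP=95+43+46=184 → 294/478 = 0.6151
  class_1: TP=208, FP=16+31+58=105 → 208/313 = 0.6645
  class_2: TP=324, FP=25+85+44=154 → 324/478 = 0.6778
  class_3: TP=652, FP=31+104+40=175 → 652/827 = 0.7884
Weighted-precision = Σ (supportᵢ/N)·precisionᵢ with N=2096: (366/2096)·0.6151 + (492/2096)·0.6645 + (438/2096)·0.6778 + (800/2096)·0.7884 = 0.706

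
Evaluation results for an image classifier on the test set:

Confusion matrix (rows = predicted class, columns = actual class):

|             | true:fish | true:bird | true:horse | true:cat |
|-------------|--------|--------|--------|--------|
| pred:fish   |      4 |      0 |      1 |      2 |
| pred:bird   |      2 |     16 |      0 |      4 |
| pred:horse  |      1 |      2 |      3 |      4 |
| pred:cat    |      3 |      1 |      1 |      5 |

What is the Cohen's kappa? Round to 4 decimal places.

Observed agreement pₒ = trace/N = 28/49 = 0.57143
Expected agreement pₑ = Σ (rowᵢ·colᵢ)/N² = (10·7 + 19·22 + 5·10 + 15·10)/49² = 0.28655
κ = (pₒ − pₑ)/(1 − pₑ) = (0.57143 − 0.28655)/(1 − 0.28655) = 0.3993

0.3993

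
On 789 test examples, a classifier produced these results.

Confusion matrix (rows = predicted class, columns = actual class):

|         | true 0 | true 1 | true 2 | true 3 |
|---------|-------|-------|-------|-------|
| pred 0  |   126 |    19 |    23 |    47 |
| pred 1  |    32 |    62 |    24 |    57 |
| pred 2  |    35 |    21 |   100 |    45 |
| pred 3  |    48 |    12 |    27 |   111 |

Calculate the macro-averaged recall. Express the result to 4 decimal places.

0.5171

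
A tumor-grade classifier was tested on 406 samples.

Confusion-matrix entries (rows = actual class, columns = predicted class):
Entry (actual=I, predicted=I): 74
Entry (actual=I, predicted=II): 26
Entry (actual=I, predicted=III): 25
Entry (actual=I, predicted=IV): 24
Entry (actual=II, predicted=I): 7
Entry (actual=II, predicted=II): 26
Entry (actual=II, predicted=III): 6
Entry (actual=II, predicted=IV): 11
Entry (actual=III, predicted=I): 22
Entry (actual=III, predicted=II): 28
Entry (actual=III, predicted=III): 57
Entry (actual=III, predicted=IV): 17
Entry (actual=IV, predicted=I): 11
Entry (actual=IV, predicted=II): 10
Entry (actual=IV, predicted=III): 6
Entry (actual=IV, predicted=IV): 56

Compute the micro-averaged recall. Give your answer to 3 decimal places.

0.525

Micro-averaging pools counts across classes: ΣTP=213, ΣFP=193, ΣFN=193.
Micro-recall = TP/(TP+FN) on pooled counts = 0.525 (equals overall accuracy in single-label multiclass).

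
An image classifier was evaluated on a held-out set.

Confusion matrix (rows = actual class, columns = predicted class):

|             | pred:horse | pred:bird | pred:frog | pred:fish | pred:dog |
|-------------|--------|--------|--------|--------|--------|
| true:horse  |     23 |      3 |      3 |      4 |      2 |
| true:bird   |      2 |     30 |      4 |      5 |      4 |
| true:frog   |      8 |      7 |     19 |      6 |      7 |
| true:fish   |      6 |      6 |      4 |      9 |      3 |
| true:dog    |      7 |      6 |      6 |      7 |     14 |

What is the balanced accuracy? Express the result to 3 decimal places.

0.480

Balanced accuracy = mean of per-class recall.
  horse: recall = 23/35 = 0.6571
  bird: recall = 30/45 = 0.6667
  frog: recall = 19/47 = 0.4043
  fish: recall = 9/28 = 0.3214
  dog: recall = 14/40 = 0.3500
Mean = (0.6571 + 0.6667 + 0.4043 + 0.3214 + 0.3500) / 5 = 0.480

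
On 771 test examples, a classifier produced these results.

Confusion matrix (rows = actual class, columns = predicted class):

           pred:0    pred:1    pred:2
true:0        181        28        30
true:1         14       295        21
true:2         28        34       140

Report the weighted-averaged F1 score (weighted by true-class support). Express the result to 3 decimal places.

0.797

Per-class F1 score (2·TP/(2·TP+FP+FN)):
  0: TP=181, FP=14+28=42, FN=28+30=58 → 362/462 = 0.7835
  1: TP=295, FP=28+34=62, FN=14+21=35 → 590/687 = 0.8588
  2: TP=140, FP=30+21=51, FN=28+34=62 → 280/393 = 0.7125
Weighted-F1 score = Σ (supportᵢ/N)·F1 scoreᵢ with N=771: (239/771)·0.7835 + (330/771)·0.8588 + (202/771)·0.7125 = 0.797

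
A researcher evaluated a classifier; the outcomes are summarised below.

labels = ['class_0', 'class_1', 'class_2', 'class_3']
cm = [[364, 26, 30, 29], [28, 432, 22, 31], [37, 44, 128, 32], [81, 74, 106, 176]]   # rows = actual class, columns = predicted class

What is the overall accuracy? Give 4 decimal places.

Accuracy = trace / total = (364+432+128+176=1100) / 1640 = 1100/1640 = 0.6707

0.6707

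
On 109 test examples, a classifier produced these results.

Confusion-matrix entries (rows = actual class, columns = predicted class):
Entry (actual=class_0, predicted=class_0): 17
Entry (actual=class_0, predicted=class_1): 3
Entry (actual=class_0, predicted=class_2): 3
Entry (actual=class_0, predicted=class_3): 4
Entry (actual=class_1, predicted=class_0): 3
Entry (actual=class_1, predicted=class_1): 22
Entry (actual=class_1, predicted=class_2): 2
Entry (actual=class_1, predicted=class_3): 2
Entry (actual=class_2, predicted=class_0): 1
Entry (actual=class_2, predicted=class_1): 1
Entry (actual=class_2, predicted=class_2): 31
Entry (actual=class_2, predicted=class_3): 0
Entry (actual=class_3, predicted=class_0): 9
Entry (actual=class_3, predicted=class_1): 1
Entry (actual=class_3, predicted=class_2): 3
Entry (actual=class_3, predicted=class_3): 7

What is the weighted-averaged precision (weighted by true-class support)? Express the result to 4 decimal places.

0.6966

Per-class precision (TP/(TP+FP)):
  class_0: TP=17, FP=3+1+9=13 → 17/30 = 0.56667
  class_1: TP=22, FP=3+1+1=5 → 22/27 = 0.81481
  class_2: TP=31, FP=3+2+3=8 → 31/39 = 0.79487
  class_3: TP=7, FP=4+2+0=6 → 7/13 = 0.53846
Weighted-precision = Σ (supportᵢ/N)·precisionᵢ with N=109: (27/109)·0.56667 + (29/109)·0.81481 + (33/109)·0.79487 + (20/109)·0.53846 = 0.6966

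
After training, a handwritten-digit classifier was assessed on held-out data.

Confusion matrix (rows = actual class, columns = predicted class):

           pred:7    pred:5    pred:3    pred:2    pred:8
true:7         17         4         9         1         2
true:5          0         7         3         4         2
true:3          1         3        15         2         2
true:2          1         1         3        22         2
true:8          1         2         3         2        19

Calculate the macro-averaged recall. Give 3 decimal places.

0.613

Per-class recall (TP/(TP+FN)):
  7: TP=17, FN=4+9+1+2=16 → 17/33 = 0.5152
  5: TP=7, FN=0+3+4+2=9 → 7/16 = 0.4375
  3: TP=15, FN=1+3+2+2=8 → 15/23 = 0.6522
  2: TP=22, FN=1+1+3+2=7 → 22/29 = 0.7586
  8: TP=19, FN=1+2+3+2=8 → 19/27 = 0.7037
Macro-recall = mean = (0.5152 + 0.4375 + 0.6522 + 0.7586 + 0.7037) / 5 = 0.613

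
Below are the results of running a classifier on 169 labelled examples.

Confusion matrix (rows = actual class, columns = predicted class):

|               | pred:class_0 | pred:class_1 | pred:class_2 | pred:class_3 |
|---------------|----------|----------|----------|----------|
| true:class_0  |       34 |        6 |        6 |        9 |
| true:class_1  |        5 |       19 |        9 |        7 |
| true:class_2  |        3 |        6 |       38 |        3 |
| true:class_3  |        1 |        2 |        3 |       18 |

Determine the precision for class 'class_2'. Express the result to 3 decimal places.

0.679

precision = TP/(TP+FP).
class_2: TP=38, FP=6+9+3=18 → 38/56 = 0.6786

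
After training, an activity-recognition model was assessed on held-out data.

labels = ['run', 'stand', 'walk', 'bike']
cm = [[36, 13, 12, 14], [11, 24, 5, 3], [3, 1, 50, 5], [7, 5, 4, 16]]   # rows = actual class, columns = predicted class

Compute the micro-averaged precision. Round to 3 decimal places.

0.603

Micro-averaging pools counts across classes: ΣTP=126, ΣFP=83, ΣFN=83.
Micro-precision = TP/(TP+FP) on pooled counts = 0.603 (equals overall accuracy in single-label multiclass).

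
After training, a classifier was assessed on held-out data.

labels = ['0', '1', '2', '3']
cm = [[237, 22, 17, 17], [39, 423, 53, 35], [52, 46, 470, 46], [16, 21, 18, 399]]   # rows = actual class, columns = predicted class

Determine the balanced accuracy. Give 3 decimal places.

Balanced accuracy = mean of per-class recall.
  0: recall = 237/293 = 0.8089
  1: recall = 423/550 = 0.7691
  2: recall = 470/614 = 0.7655
  3: recall = 399/454 = 0.8789
Mean = (0.8089 + 0.7691 + 0.7655 + 0.8789) / 4 = 0.806

0.806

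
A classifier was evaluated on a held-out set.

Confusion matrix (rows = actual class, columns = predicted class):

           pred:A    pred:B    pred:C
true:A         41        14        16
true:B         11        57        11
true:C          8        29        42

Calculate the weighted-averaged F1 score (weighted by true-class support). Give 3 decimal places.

0.610

Per-class F1 score (2·TP/(2·TP+FP+FN)):
  A: TP=41, FP=11+8=19, FN=14+16=30 → 82/131 = 0.6260
  B: TP=57, FP=14+29=43, FN=11+11=22 → 114/179 = 0.6369
  C: TP=42, FP=16+11=27, FN=8+29=37 → 84/148 = 0.5676
Weighted-F1 score = Σ (supportᵢ/N)·F1 scoreᵢ with N=229: (71/229)·0.6260 + (79/229)·0.6369 + (79/229)·0.5676 = 0.610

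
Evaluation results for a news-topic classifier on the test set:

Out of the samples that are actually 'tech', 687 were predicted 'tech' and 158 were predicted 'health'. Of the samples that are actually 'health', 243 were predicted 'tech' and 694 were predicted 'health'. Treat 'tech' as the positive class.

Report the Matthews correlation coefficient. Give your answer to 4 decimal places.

0.5535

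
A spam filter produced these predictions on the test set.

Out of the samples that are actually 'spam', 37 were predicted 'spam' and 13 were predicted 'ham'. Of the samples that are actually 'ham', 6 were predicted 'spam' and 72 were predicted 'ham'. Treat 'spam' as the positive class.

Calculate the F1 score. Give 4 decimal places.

Precision = TP/(TP+FP) = 37/43 = 0.8605
Recall = TP/(TP+FN) = 37/50 = 0.7400
F1 = 2·TP/(2·TP+FP+FN) = 74/93 = 0.7957

0.7957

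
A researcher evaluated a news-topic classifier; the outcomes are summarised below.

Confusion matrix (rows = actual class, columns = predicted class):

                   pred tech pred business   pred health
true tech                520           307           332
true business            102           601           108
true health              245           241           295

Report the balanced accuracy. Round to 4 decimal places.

0.5225

Balanced accuracy = mean of per-class recall.
  tech: recall = 520/1159 = 0.44866
  business: recall = 601/811 = 0.74106
  health: recall = 295/781 = 0.37772
Mean = (0.44866 + 0.74106 + 0.37772) / 3 = 0.5225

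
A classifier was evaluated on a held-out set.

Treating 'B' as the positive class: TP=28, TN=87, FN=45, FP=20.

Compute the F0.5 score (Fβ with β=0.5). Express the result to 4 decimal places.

Fβ = (1+β²)·TP / ((1+β²)·TP + β²·FN + FP), with β²=1/4
= 1.25·28 / (1.25·28 + 0.25·45 + 20) = 0.5283

0.5283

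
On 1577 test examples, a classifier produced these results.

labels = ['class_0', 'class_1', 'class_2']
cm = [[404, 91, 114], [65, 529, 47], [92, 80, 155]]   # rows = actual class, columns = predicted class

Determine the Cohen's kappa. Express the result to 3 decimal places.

Observed agreement pₒ = trace/N = 1088/1577 = 0.6899
Expected agreement pₑ = Σ (rowᵢ·colᵢ)/N² = (609·561 + 641·700 + 327·316)/1577² = 0.3594
κ = (pₒ − pₑ)/(1 − pₑ) = (0.6899 − 0.3594)/(1 − 0.3594) = 0.516

0.516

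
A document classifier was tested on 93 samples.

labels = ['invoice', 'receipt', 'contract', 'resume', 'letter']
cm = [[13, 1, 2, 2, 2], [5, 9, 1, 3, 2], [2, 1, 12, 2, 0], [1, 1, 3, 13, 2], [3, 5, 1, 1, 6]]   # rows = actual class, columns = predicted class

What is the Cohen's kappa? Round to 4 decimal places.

Observed agreement pₒ = trace/N = 53/93 = 0.56989
Expected agreement pₑ = Σ (rowᵢ·colᵢ)/N² = (20·24 + 20·17 + 17·19 + 20·21 + 16·12)/93² = 0.20291
κ = (pₒ − pₑ)/(1 − pₑ) = (0.56989 − 0.20291)/(1 − 0.20291) = 0.4604

0.4604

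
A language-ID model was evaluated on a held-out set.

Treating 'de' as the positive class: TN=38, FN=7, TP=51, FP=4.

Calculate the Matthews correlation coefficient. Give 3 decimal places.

0.778

MCC = (TP·TN − FP·FN) / √((TP+FP)(TP+FN)(TN+FP)(TN+FN))
Numerator = 51·38 − 4·7 = 1910
Denominator = √(55·58·42·45) = √6029100 = 2455.4226
MCC = 1910 / 2455.4226 = 0.778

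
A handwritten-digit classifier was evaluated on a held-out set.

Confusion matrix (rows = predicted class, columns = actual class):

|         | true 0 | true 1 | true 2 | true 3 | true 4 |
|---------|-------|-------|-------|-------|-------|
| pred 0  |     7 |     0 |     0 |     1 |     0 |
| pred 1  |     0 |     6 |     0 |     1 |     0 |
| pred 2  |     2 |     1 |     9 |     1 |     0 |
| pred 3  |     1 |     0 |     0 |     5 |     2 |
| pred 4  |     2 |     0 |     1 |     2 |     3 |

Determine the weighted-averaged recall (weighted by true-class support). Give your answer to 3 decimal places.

Per-class recall (TP/(TP+FN)):
  0: TP=7, FN=0+2+1+2=5 → 7/12 = 0.5833
  1: TP=6, FN=0+1+0+0=1 → 6/7 = 0.8571
  2: TP=9, FN=0+0+0+1=1 → 9/10 = 0.9000
  3: TP=5, FN=1+1+1+2=5 → 5/10 = 0.5000
  4: TP=3, FN=0+0+0+2=2 → 3/5 = 0.6000
Weighted-recall = Σ (supportᵢ/N)·recallᵢ with N=44: (12/44)·0.5833 + (7/44)·0.8571 + (10/44)·0.9000 + (10/44)·0.5000 + (5/44)·0.6000 = 0.682

0.682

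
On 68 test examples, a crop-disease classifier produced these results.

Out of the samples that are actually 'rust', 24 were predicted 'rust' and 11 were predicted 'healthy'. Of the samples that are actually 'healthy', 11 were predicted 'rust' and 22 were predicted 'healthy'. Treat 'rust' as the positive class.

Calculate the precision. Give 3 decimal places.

Precision = TP/(TP+FP) = 24/(24+11) = 24/35 = 0.686

0.686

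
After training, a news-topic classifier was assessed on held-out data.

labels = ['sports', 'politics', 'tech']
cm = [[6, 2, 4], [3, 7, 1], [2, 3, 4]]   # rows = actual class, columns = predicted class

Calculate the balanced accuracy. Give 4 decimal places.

Balanced accuracy = mean of per-class recall.
  sports: recall = 6/12 = 0.50000
  politics: recall = 7/11 = 0.63636
  tech: recall = 4/9 = 0.44444
Mean = (0.50000 + 0.63636 + 0.44444) / 3 = 0.5269

0.5269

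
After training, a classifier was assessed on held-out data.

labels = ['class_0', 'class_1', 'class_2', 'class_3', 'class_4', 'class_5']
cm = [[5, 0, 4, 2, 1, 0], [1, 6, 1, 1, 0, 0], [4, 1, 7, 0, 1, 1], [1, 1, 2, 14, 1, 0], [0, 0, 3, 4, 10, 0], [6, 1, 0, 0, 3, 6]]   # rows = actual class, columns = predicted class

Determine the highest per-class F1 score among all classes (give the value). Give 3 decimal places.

Per-class F1 score (2·TP/(2·TP+FP+FN)):
  class_0: TP=5, FP=1+4+1+0+6=12, FN=0+4+2+1+0=7 → 10/29 = 0.3448
  class_1: TP=6, FP=0+1+1+0+1=3, FN=1+1+1+0+0=3 → 12/18 = 0.6667
  class_2: TP=7, FP=4+1+2+3+0=10, FN=4+1+0+1+1=7 → 14/31 = 0.4516
  class_3: TP=14, FP=2+1+0+4+0=7, FN=1+1+2+1+0=5 → 28/40 = 0.7000
  class_4: TP=10, FP=1+0+1+1+3=6, FN=0+0+3+4+0=7 → 20/33 = 0.6061
  class_5: TP=6, FP=0+0+1+0+0=1, FN=6+1+0+0+3=10 → 12/23 = 0.5217
Highest is class 'class_3' with F1 score = 0.700.

0.700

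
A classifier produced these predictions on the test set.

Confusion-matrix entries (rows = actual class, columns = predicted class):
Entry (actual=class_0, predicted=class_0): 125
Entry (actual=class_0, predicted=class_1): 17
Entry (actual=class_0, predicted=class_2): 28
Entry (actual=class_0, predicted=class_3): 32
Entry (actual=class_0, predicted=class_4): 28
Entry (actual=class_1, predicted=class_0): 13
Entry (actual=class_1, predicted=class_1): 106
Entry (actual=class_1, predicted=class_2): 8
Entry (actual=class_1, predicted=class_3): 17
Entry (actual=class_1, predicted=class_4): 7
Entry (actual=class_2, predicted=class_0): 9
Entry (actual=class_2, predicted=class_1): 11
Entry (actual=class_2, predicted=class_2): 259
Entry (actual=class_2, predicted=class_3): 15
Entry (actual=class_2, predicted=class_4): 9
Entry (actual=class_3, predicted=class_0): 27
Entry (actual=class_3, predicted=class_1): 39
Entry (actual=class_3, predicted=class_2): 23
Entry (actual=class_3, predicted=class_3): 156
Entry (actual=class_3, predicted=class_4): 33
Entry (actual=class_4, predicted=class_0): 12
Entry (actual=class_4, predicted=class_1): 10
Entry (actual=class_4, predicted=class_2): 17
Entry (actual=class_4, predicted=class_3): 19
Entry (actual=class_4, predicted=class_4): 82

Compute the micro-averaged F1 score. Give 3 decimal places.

0.661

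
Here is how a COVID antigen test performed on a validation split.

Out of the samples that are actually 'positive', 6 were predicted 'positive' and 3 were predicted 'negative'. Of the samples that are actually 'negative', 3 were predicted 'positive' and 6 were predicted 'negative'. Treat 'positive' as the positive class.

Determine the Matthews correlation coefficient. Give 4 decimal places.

0.3333

MCC = (TP·TN − FP·FN) / √((TP+FP)(TP+FN)(TN+FP)(TN+FN))
Numerator = 6·6 − 3·3 = 27
Denominator = √(9·9·9·9) = √6561 = 81.0000
MCC = 27 / 81.0000 = 0.3333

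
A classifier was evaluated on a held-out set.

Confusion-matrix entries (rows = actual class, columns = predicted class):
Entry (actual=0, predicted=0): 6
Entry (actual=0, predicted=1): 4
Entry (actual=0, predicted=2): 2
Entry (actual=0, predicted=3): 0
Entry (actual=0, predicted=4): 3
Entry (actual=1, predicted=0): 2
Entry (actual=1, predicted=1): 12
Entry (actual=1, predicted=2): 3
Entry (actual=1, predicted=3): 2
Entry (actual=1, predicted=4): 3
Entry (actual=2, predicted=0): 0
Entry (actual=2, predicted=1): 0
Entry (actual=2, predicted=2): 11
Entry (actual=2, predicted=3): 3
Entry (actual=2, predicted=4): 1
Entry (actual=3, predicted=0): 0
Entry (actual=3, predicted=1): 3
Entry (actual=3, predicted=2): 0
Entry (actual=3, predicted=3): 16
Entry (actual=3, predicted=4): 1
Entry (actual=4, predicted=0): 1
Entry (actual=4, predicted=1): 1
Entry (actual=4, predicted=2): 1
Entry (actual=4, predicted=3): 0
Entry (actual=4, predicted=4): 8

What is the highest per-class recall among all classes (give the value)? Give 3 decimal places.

0.800

Per-class recall (TP/(TP+FN)):
  0: TP=6, FN=4+2+0+3=9 → 6/15 = 0.4000
  1: TP=12, FN=2+3+2+3=10 → 12/22 = 0.5455
  2: TP=11, FN=0+0+3+1=4 → 11/15 = 0.7333
  3: TP=16, FN=0+3+0+1=4 → 16/20 = 0.8000
  4: TP=8, FN=1+1+1+0=3 → 8/11 = 0.7273
Highest is class '3' with recall = 0.800.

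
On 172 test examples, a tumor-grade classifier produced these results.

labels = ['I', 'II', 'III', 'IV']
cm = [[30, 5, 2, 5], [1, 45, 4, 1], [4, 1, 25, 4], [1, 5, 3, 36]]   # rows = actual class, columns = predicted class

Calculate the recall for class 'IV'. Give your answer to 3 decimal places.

One-vs-rest for 'IV': TP = diagonal; FP = other classes predicted 'IV'; FN = 'IV' predicted as other.
recall = TP/(TP+FN).
IV: TP=36, FN=1+5+3=9 → 36/45 = 0.8000

0.800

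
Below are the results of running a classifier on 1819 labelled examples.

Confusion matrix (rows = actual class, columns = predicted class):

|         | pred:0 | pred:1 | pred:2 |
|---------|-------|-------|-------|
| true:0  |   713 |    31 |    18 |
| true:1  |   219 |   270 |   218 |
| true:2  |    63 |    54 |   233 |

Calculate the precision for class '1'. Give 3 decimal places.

0.761

Take TP from the diagonal, FP from the rest of the '1' prediction marginal, FN from the rest of the '1' actual marginal.
precision = TP/(TP+FP).
1: TP=270, FP=31+54=85 → 270/355 = 0.7606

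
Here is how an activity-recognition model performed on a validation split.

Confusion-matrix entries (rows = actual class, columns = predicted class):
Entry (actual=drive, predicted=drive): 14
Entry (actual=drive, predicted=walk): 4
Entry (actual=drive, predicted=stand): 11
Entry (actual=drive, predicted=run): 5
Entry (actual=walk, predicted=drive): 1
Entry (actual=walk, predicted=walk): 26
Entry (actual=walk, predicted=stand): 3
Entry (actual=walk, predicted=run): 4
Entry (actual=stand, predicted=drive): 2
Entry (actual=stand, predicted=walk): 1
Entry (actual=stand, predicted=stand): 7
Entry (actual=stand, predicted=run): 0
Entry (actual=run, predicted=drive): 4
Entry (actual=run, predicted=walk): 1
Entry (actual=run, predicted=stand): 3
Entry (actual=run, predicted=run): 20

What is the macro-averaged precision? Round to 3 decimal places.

0.615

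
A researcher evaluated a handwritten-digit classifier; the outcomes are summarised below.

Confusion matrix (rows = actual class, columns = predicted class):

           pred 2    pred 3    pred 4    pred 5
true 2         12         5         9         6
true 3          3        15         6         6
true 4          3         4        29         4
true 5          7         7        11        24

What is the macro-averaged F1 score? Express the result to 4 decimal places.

0.5157

Per-class F1 score (2·TP/(2·TP+FP+FN)):
  2: TP=12, FP=3+3+7=13, FN=5+9+6=20 → 24/57 = 0.42105
  3: TP=15, FP=5+4+7=16, FN=3+6+6=15 → 30/61 = 0.49180
  4: TP=29, FP=9+6+11=26, FN=3+4+4=11 → 58/95 = 0.61053
  5: TP=24, FP=6+6+4=16, FN=7+7+11=25 → 48/89 = 0.53933
Macro-F1 score = mean = (0.42105 + 0.49180 + 0.61053 + 0.53933) / 4 = 0.5157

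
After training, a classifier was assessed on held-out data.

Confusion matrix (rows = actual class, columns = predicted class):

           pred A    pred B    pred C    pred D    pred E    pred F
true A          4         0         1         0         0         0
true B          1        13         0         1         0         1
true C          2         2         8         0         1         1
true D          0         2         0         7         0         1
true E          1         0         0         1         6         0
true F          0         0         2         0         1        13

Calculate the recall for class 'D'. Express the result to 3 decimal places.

0.700

One-vs-rest for 'D': TP = diagonal; FP = other classes predicted 'D'; FN = 'D' predicted as other.
recall = TP/(TP+FN).
D: TP=7, FN=0+2+0+0+1=3 → 7/10 = 0.7000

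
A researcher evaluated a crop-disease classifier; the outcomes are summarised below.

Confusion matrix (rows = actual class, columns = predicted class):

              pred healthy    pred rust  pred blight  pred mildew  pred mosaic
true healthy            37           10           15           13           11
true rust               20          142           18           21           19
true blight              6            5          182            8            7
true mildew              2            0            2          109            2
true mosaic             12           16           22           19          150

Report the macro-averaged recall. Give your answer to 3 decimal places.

Per-class recall (TP/(TP+FN)):
  healthy: TP=37, FN=10+15+13+11=49 → 37/86 = 0.4302
  rust: TP=142, FN=20+18+21+19=78 → 142/220 = 0.6455
  blight: TP=182, FN=6+5+8+7=26 → 182/208 = 0.8750
  mildew: TP=109, FN=2+0+2+2=6 → 109/115 = 0.9478
  mosaic: TP=150, FN=12+16+22+19=69 → 150/219 = 0.6849
Macro-recall = mean = (0.4302 + 0.6455 + 0.8750 + 0.9478 + 0.6849) / 5 = 0.717

0.717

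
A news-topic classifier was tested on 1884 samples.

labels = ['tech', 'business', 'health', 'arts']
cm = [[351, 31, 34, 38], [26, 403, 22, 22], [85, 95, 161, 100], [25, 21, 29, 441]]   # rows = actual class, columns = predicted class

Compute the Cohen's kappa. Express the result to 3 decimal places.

Observed agreement pₒ = trace/N = 1356/1884 = 0.7197
Expected agreement pₑ = Σ (rowᵢ·colᵢ)/N² = (454·487 + 473·550 + 441·246 + 516·601)/1884² = 0.2535
κ = (pₒ − pₑ)/(1 − pₑ) = (0.7197 − 0.2535)/(1 − 0.2535) = 0.625

0.625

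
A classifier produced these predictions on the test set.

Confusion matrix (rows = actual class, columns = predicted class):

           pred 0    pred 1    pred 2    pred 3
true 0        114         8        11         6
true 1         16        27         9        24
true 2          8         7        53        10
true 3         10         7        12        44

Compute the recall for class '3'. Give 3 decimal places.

0.603

recall = TP/(TP+FN).
3: TP=44, FN=10+7+12=29 → 44/73 = 0.6027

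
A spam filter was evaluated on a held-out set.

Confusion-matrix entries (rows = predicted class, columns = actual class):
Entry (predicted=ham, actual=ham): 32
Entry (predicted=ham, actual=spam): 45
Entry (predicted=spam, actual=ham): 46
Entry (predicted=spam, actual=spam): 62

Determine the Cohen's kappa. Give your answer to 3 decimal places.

-0.010

Observed agreement pₒ = trace/N = 94/185 = 0.5081
Expected agreement pₑ = Σ (rowᵢ·colᵢ)/N² = (78·77 + 107·108)/185² = 0.5131
κ = (pₒ − pₑ)/(1 − pₑ) = (0.5081 − 0.5131)/(1 − 0.5131) = -0.010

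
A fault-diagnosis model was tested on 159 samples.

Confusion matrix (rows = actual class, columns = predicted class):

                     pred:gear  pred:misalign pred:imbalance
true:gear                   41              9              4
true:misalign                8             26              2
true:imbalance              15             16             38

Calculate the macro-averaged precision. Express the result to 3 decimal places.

0.671

Per-class precision (TP/(TP+FP)):
  gear: TP=41, FP=8+15=23 → 41/64 = 0.6406
  misalign: TP=26, FP=9+16=25 → 26/51 = 0.5098
  imbalance: TP=38, FP=4+2=6 → 38/44 = 0.8636
Macro-precision = mean = (0.6406 + 0.5098 + 0.8636) / 3 = 0.671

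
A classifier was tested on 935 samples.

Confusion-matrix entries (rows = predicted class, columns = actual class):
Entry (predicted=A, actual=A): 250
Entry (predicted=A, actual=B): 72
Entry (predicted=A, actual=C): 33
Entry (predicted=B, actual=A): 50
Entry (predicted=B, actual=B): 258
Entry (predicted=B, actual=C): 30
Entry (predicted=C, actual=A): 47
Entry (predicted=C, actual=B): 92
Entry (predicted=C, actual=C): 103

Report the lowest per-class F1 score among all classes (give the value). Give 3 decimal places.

Per-class F1 score (2·TP/(2·TP+FP+FN)):
  A: TP=250, FP=72+33=105, FN=50+47=97 → 500/702 = 0.7123
  B: TP=258, FP=50+30=80, FN=72+92=164 → 516/760 = 0.6789
  C: TP=103, FP=47+92=139, FN=33+30=63 → 206/408 = 0.5049
Lowest is class 'C' with F1 score = 0.505.

0.505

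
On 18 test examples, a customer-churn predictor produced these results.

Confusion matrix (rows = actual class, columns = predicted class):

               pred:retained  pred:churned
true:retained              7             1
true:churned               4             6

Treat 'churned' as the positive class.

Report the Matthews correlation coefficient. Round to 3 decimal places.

MCC = (TP·TN − FP·FN) / √((TP+FP)(TP+FN)(TN+FP)(TN+FN))
Numerator = 6·7 − 1·4 = 38
Denominator = √(7·10·8·11) = √6160 = 78.4857
MCC = 38 / 78.4857 = 0.484

0.484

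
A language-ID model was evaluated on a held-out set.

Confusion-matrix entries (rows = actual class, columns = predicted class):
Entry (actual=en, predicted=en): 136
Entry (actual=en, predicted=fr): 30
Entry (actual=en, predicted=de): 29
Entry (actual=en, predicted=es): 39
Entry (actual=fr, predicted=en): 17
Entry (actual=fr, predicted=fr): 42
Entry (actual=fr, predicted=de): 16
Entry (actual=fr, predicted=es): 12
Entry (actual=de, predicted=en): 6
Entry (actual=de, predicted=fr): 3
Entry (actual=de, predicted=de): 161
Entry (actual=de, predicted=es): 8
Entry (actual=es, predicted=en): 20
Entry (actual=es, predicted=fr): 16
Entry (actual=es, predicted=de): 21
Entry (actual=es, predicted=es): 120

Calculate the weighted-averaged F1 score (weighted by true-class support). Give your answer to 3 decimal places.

0.675

Per-class F1 score (2·TP/(2·TP+FP+FN)):
  en: TP=136, FP=17+6+20=43, FN=30+29+39=98 → 272/413 = 0.6586
  fr: TP=42, FP=30+3+16=49, FN=17+16+12=45 → 84/178 = 0.4719
  de: TP=161, FP=29+16+21=66, FN=6+3+8=17 → 322/405 = 0.7951
  es: TP=120, FP=39+12+8=59, FN=20+16+21=57 → 240/356 = 0.6742
Weighted-F1 score = Σ (supportᵢ/N)·F1 scoreᵢ with N=676: (234/676)·0.6586 + (87/676)·0.4719 + (178/676)·0.7951 + (177/676)·0.6742 = 0.675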